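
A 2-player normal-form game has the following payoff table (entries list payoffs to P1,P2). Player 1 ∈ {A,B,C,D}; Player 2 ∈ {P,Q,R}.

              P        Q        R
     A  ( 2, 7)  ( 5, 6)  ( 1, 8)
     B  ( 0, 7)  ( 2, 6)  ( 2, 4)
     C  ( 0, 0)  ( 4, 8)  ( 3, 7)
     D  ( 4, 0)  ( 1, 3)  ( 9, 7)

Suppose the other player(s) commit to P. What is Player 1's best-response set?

u_1(A vs P) = 2
u_1(B vs P) = 0
u_1(C vs P) = 0
u_1(D vs P) = 4
max payoff 4 at {D}

P1 best: {D}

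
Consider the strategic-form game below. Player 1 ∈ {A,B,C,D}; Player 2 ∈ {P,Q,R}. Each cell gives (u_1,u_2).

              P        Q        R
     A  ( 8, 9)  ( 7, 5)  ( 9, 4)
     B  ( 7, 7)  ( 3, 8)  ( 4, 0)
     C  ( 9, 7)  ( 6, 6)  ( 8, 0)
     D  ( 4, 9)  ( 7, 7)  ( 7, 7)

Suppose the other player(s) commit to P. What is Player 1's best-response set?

u_1(A vs P) = 8
u_1(B vs P) = 7
u_1(C vs P) = 9
u_1(D vs P) = 4
max payoff 9 at {C}

P1 best: {C}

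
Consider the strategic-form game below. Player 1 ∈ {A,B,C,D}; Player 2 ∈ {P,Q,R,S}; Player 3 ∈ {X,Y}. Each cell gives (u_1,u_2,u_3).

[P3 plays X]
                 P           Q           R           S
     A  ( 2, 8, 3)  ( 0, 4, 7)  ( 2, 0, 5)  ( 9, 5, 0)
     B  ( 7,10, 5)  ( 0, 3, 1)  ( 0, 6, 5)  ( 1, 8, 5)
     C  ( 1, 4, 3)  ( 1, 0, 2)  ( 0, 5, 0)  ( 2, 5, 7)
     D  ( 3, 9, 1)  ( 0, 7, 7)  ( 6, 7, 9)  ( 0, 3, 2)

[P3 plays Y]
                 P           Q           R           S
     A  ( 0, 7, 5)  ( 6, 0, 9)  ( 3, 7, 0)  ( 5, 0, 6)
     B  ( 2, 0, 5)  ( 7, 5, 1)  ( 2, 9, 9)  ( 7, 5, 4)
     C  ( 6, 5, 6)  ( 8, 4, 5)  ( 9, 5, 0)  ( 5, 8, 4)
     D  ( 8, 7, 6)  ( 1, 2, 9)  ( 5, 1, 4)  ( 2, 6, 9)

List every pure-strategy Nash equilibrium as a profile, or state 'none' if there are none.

(A,P,X): not NE [P1→B gives 7>2; P3→Y gives 5>3]
(A,P,Y): not NE [P1→D gives 8>0]
(A,Q,X): not NE [P1→C gives 1>0; P2→P gives 8>4; P3→Y gives 9>7]
(A,Q,Y): not NE [P1→C gives 8>6; P2→R gives 7>0]
(A,R,X): not NE [P1→D gives 6>2; P2→P gives 8>0]
(A,R,Y): not NE [P1→C gives 9>3; P3→X gives 5>0]
(A,S,X): not NE [P2→P gives 8>5; P3→Y gives 6>0]
(A,S,Y): not NE [P1→B gives 7>5; P2→R gives 7>0]
(B,P,X): NE
(B,P,Y): not NE [P1→D gives 8>2; P2→R gives 9>0]
(B,Q,X): not NE [P1→C gives 1>0; P2→P gives 10>3]
(B,Q,Y): not NE [P1→C gives 8>7; P2→R gives 9>5]
(B,R,X): not NE [P1→D gives 6>0; P2→P gives 10>6; P3→Y gives 9>5]
(B,R,Y): not NE [P1→C gives 9>2]
(B,S,X): not NE [P1→A gives 9>1; P2→P gives 10>8]
(B,S,Y): not NE [P2→R gives 9>5; P3→X gives 5>4]
(C,P,X): not NE [P1→B gives 7>1; P2→S gives 5>4; P3→Y gives 6>3]
(C,P,Y): not NE [P1→D gives 8>6; P2→S gives 8>5]
(C,Q,X): not NE [P2→S gives 5>0; P3→Y gives 5>2]
(C,Q,Y): not NE [P2→S gives 8>4]
(C,R,X): not NE [P1→D gives 6>0]
(C,R,Y): not NE [P2→S gives 8>5]
(C,S,X): not NE [P1→A gives 9>2]
(C,S,Y): not NE [P1→B gives 7>5; P3→X gives 7>4]
(D,P,X): not NE [P1→B gives 7>3; P3→Y gives 6>1]
(D,P,Y): NE
(D,Q,X): not NE [P1→C gives 1>0; P2→P gives 9>7; P3→Y gives 9>7]
(D,Q,Y): not NE [P1→C gives 8>1; P2→P gives 7>2]
(D,R,X): not NE [P2→P gives 9>7]
(D,R,Y): not NE [P1→C gives 9>5; P2→P gives 7>1; P3→X gives 9>4]
(D,S,X): not NE [P1→A gives 9>0; P2→P gives 9>3; P3→Y gives 9>2]
(D,S,Y): not NE [P1→B gives 7>2; P2→P gives 7>6]

NE set: (B,P,X), (D,P,Y)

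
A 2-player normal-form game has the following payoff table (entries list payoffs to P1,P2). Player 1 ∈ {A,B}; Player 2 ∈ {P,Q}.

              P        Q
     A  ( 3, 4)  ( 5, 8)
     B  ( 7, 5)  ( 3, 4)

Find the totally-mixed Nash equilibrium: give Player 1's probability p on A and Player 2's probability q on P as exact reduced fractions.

(p,q) = (1/5, 1/3)

P1 indiff ⇒ q·3+(1-q)·5 = q·7+(1-q)·3 ⇒ q(-4) = (1-q)(-2) ⇒ q = 1/3
P2 indiff ⇒ p·4+(1-p)·5 = p·8+(1-p)·4 ⇒ p(-4) = (1-p)(-1) ⇒ p = 1/5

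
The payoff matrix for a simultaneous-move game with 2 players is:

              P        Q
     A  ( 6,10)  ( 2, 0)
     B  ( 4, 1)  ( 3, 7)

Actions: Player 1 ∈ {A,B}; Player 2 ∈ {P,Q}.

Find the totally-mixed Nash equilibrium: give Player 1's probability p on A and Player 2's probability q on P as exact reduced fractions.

P1 indiff ⇒ q·6+(1-q)·2 = q·4+(1-q)·3 ⇒ q(2) = (1-q)(1) ⇒ q = 1/3
P2 indiff ⇒ p·10+(1-p)·1 = p·0+(1-p)·7 ⇒ p(10) = (1-p)(6) ⇒ p = 3/8

p=3/8, q=1/3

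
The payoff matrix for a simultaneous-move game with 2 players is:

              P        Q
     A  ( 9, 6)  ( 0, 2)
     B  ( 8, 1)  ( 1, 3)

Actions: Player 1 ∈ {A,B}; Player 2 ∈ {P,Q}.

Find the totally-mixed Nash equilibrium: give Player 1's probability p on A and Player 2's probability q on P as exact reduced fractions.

p=1/3, q=1/2

P1 indiff ⇒ q·9+(1-q)·0 = q·8+(1-q)·1 ⇒ q(1) = (1-q)(1) ⇒ q = 1/2
P2 indiff ⇒ p·6+(1-p)·1 = p·2+(1-p)·3 ⇒ p(4) = (1-p)(2) ⇒ p = 1/3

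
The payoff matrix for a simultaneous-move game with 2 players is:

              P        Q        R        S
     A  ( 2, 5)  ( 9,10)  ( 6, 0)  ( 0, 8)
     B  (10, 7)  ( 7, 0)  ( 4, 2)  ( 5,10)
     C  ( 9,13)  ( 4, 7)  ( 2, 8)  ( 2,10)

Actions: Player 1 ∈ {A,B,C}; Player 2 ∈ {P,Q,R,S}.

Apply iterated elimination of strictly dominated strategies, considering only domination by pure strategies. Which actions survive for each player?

P1 drop C (B beats it: P:10>9 Q:7>4 R:4>2 S:5>2)
P2 drop P (S beats it: A:8>5 B:10>7)
P2 drop R (S beats it: A:8>0 B:10>2)
P1→{A,B} P2→{Q,S}

IESDS → P1:{A,B} P2:{Q,S}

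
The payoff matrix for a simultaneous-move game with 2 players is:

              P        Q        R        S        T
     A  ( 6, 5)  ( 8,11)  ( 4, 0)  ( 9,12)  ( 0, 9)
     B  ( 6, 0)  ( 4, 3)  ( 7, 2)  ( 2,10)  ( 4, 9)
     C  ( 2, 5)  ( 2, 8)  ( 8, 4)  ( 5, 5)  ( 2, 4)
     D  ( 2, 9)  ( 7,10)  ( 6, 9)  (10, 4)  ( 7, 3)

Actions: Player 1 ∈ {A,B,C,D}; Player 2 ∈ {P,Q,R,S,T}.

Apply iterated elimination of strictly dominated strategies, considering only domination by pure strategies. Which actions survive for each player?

Survivors P1:{A,D} P2:{Q,S}

P2 drop P (Q beats it: A:11>5 B:3>0 C:8>5 D:10>9)
P2 drop R (Q beats it: A:11>0 B:3>2 C:8>4 D:10>9)
P1 drop B (D beats it: Q:7>4 S:10>2 T:7>4)
P1 drop C (D beats it: Q:7>2 S:10>5 T:7>2)
P2 drop T (Q beats it: A:11>9 D:10>3)
P1→{A,D} P2→{Q,S}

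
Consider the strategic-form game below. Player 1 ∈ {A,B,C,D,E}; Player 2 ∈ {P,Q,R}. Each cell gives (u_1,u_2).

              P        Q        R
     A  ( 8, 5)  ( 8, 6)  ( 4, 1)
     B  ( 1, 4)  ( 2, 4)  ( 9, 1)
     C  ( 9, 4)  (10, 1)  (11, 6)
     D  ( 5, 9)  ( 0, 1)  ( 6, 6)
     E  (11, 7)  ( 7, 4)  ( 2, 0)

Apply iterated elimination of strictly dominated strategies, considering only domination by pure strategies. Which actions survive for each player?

P1 drop A (C beats it: P:9>8 Q:10>8 R:11>4)
P1 drop B (C beats it: P:9>1 Q:10>2 R:11>9)
P1 drop D (C beats it: P:9>5 Q:10>0 R:11>6)
P2 drop Q (P beats it: C:4>1 E:7>4)
P1→{C,E} P2→{P,R}

IESDS → P1:{C,E} P2:{P,R}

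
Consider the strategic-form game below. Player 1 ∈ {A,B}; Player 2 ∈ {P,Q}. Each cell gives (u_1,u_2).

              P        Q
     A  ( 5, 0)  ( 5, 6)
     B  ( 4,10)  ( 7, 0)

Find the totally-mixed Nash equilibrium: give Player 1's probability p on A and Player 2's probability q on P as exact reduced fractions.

(p,q) = (5/8, 2/3)

P1 indiff ⇒ q·5+(1-q)·5 = q·4+(1-q)·7 ⇒ q(1) = (1-q)(2) ⇒ q = 2/3
P2 indiff ⇒ p·0+(1-p)·10 = p·6+(1-p)·0 ⇒ p(-6) = (1-p)(-10) ⇒ p = 5/8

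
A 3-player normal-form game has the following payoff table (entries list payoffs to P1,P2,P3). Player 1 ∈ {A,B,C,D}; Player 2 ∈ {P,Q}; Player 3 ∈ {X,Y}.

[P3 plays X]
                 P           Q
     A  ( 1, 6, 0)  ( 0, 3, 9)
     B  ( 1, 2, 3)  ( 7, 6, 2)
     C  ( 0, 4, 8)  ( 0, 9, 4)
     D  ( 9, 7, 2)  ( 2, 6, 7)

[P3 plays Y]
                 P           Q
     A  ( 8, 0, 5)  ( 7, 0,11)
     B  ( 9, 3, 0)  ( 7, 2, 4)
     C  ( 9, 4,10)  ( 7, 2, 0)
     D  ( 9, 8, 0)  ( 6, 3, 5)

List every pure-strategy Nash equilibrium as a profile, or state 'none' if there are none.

NE set: (A,Q,Y), (C,P,Y), (D,P,X)

(A,P,X): not NE [P1→D gives 9>1; P3→Y gives 5>0]
(A,P,Y): not NE [P1→D gives 9>8]
(A,Q,X): not NE [P1→B gives 7>0; P2→P gives 6>3; P3→Y gives 11>9]
(A,Q,Y): NE
(B,P,X): not NE [P1→D gives 9>1; P2→Q gives 6>2]
(B,P,Y): not NE [P3→X gives 3>0]
(B,Q,X): not NE [P3→Y gives 4>2]
(B,Q,Y): not NE [P2→P gives 3>2]
(C,P,X): not NE [P1→D gives 9>0; P2→Q gives 9>4; P3→Y gives 10>8]
(C,P,Y): NE
(C,Q,X): not NE [P1→B gives 7>0]
(C,Q,Y): not NE [P2→P gives 4>2; P3→X gives 4>0]
(D,P,X): NE
(D,P,Y): not NE [P3→X gives 2>0]
(D,Q,X): not NE [P1→B gives 7>2; P2→P gives 7>6]
(D,Q,Y): not NE [P1→C gives 7>6; P2→P gives 8>3; P3→X gives 7>5]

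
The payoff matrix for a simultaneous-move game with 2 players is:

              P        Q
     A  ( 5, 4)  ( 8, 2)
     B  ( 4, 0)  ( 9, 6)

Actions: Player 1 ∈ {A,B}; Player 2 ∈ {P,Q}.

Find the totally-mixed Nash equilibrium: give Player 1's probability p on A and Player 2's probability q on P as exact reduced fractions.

(p,q) = (3/4, 1/2)

P1 indiff ⇒ q·5+(1-q)·8 = q·4+(1-q)·9 ⇒ q(1) = (1-q)(1) ⇒ q = 1/2
P2 indiff ⇒ p·4+(1-p)·0 = p·2+(1-p)·6 ⇒ p(2) = (1-p)(6) ⇒ p = 3/4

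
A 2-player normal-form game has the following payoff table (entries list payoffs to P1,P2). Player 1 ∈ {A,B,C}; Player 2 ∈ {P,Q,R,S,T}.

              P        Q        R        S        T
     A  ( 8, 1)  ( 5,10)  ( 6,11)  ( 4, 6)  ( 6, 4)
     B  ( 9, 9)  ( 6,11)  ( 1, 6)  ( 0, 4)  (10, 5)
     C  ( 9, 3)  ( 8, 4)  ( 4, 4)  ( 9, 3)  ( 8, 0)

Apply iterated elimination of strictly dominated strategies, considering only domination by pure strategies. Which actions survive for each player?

P2 drop P (Q beats it: A:10>1 B:11>9 C:4>3)
P2 drop S (Q beats it: A:10>6 B:11>4 C:4>3)
P2 drop T (Q beats it: A:10>4 B:11>5 C:4>0)
P1 drop B (C beats it: Q:8>6 R:4>1)
P1→{A,C} P2→{Q,R}

IESDS → P1:{A,C} P2:{Q,R}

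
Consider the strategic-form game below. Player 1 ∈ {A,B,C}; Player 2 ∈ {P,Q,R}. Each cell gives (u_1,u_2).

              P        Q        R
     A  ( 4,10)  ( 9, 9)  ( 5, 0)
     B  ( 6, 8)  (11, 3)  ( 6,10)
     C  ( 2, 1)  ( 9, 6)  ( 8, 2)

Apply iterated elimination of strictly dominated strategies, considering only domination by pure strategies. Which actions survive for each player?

P1 drop A (B beats it: P:6>4 Q:11>9 R:6>5)
P2 drop P (R beats it: B:10>8 C:2>1)
P1→{B,C} P2→{Q,R}

Remaining: P1:{B,C} P2:{Q,R}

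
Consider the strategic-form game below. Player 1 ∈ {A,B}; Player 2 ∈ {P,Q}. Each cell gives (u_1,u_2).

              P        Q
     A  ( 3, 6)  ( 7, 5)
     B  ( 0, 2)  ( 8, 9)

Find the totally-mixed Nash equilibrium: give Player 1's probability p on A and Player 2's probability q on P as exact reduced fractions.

(p,q) = (7/8, 1/4)

P1 indiff ⇒ q·3+(1-q)·7 = q·0+(1-q)·8 ⇒ q(3) = (1-q)(1) ⇒ q = 1/4
P2 indiff ⇒ p·6+(1-p)·2 = p·5+(1-p)·9 ⇒ p(1) = (1-p)(7) ⇒ p = 7/8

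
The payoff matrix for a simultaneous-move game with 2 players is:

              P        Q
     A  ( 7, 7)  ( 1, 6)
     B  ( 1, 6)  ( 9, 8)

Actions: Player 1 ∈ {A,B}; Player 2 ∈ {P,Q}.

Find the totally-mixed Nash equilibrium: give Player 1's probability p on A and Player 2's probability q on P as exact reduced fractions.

P1 indiff ⇒ q·7+(1-q)·1 = q·1+(1-q)·9 ⇒ q(6) = (1-q)(8) ⇒ q = 4/7
P2 indiff ⇒ p·7+(1-p)·6 = p·6+(1-p)·8 ⇒ p(1) = (1-p)(2) ⇒ p = 2/3

(p,q) = (2/3, 4/7)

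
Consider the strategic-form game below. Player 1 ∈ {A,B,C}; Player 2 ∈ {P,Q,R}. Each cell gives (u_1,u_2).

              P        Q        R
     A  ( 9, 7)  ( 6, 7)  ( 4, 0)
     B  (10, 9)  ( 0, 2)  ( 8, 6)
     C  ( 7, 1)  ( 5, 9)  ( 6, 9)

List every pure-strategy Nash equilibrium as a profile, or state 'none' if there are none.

(A,P): not NE [P1→B gives 10>9]
(A,Q): NE
(A,R): not NE [P1→B gives 8>4; P2→Q gives 7>0]
(B,P): NE
(B,Q): not NE [P1→A gives 6>0; P2→P gives 9>2]
(B,R): not NE [P2→P gives 9>6]
(C,P): not NE [P1→B gives 10>7; P2→R gives 9>1]
(C,Q): not NE [P1→A gives 6>5]
(C,R): not NE [P1→B gives 8>6]

Nash profiles: (A,Q), (B,P)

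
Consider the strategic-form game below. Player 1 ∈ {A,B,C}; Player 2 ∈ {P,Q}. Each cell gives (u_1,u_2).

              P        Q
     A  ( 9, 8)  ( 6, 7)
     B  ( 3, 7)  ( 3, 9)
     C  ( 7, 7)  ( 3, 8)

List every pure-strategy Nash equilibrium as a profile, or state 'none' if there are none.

(A,P): NE
(A,Q): not NE [P2→P gives 8>7]
(B,P): not NE [P1→A gives 9>3; P2→Q gives 9>7]
(B,Q): not NE [P1→A gives 6>3]
(C,P): not NE [P1→A gives 9>7; P2→Q gives 8>7]
(C,Q): not NE [P1→A gives 6>3]

NE set: (A,P)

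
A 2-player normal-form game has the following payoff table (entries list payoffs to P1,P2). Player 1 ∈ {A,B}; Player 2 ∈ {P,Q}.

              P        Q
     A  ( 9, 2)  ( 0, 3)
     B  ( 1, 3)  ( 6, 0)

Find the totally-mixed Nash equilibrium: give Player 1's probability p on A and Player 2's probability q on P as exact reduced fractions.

P1 indiff ⇒ q·9+(1-q)·0 = q·1+(1-q)·6 ⇒ q(8) = (1-q)(6) ⇒ q = 3/7
P2 indiff ⇒ p·2+(1-p)·3 = p·3+(1-p)·0 ⇒ p(-1) = (1-p)(-3) ⇒ p = 3/4

(p,q) = (3/4, 3/7)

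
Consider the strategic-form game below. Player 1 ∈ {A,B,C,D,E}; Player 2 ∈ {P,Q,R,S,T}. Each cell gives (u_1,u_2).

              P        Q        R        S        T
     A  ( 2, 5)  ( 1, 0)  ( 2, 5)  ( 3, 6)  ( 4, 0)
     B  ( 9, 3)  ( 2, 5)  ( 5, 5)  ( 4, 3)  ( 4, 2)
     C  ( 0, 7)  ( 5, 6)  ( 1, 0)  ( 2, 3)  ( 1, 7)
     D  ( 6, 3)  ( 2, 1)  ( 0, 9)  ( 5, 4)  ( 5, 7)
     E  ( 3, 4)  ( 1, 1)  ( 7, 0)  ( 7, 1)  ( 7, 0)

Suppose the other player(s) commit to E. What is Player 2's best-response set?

u_2(P vs E) = 4
u_2(Q vs E) = 1
u_2(R vs E) = 0
u_2(S vs E) = 1
u_2(T vs E) = 0
max payoff 4 at {P}

argmax u_2 = {P}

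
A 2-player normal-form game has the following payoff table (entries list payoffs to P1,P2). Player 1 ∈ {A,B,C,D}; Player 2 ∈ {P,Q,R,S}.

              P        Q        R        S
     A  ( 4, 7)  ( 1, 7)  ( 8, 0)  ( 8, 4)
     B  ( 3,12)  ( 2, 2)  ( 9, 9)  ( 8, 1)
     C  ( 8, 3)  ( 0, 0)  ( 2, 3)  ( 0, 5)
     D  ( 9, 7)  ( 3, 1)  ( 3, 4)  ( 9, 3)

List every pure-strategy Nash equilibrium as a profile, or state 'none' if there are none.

(A,P): not NE [P1→D gives 9>4]
(A,Q): not NE [P1→D gives 3>1]
(A,R): not NE [P1→B gives 9>8; P2→Q gives 7>0]
(A,S): not NE [P1→D gives 9>8; P2→Q gives 7>4]
(B,P): not NE [P1→D gives 9>3]
(B,Q): not NE [P1→D gives 3>2; P2→P gives 12>2]
(B,R): not NE [P2→P gives 12>9]
(B,S): not NE [P1→D gives 9>8; P2→P gives 12>1]
(C,P): not NE [P1→D gives 9>8; P2→S gives 5>3]
(C,Q): not NE [P1→D gives 3>0; P2→S gives 5>0]
(C,R): not NE [P1→B gives 9>2; P2→S gives 5>3]
(C,S): not NE [P1→D gives 9>0]
(D,P): NE
(D,Q): not NE [P2→P gives 7>1]
(D,R): not NE [P1→B gives 9>3; P2→P gives 7>4]
(D,S): not NE [P2→P gives 7>3]

NE set: (D,P)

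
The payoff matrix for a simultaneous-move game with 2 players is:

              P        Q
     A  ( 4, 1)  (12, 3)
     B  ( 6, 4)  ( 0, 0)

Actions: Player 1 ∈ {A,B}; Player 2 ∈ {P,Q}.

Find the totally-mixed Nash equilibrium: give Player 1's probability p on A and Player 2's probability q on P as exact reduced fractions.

P1 indiff ⇒ q·4+(1-q)·12 = q·6+(1-q)·0 ⇒ q(-2) = (1-q)(-12) ⇒ q = 6/7
P2 indiff ⇒ p·1+(1-p)·4 = p·3+(1-p)·0 ⇒ p(-2) = (1-p)(-4) ⇒ p = 2/3

(p,q) = (2/3, 6/7)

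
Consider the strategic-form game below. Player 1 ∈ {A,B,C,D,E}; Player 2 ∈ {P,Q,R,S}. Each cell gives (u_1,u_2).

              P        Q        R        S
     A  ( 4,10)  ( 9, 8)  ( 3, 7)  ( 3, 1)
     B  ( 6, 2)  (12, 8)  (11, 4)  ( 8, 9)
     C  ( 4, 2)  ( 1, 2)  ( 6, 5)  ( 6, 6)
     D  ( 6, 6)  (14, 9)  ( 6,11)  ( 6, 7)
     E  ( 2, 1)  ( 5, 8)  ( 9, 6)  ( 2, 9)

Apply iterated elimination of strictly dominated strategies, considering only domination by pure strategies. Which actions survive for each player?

P1 drop A (B beats it: P:6>4 Q:12>9 R:11>3 S:8>3)
P1 drop C (B beats it: P:6>4 Q:12>1 R:11>6 S:8>6)
P1 drop E (B beats it: P:6>2 Q:12>5 R:11>9 S:8>2)
P2 drop P (Q beats it: B:8>2 D:9>6)
P1→{B,D} P2→{Q,R,S}

Remaining: P1:{B,D} P2:{Q,R,S}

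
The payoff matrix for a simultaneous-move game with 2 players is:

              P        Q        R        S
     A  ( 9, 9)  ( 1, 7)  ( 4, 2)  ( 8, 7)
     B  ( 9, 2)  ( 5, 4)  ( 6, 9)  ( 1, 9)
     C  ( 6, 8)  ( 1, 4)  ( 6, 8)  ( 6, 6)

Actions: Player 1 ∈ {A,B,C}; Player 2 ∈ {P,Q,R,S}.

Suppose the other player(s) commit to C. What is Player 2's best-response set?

P2 best: {P,R}

u_2(P vs C) = 8
u_2(Q vs C) = 4
u_2(R vs C) = 8
u_2(S vs C) = 6
max payoff 8 at {P,R}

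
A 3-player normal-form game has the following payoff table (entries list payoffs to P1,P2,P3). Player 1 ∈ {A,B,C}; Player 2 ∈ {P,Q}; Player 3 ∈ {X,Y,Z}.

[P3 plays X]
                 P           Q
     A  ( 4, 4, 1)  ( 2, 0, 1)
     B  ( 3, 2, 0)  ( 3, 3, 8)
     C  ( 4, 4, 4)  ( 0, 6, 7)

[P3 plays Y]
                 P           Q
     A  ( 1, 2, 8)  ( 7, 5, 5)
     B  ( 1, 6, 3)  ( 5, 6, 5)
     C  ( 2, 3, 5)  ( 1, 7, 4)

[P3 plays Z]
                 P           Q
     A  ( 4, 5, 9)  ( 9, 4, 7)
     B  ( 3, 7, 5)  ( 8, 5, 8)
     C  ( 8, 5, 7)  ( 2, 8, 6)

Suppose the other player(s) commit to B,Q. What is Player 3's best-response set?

u_3(X vs B,Q) = 8
u_3(Y vs B,Q) = 5
u_3(Z vs B,Q) = 8
max payoff 8 at {X,Z}

P3 best: {X,Z}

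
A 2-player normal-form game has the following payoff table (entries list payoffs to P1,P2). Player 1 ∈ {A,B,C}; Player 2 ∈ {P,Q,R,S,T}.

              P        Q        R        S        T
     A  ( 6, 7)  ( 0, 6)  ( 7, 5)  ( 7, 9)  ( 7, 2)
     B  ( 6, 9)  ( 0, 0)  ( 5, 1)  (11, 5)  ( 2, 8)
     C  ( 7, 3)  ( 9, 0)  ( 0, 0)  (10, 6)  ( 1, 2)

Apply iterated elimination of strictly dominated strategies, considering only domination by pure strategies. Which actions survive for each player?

P2 drop Q (P beats it: A:7>6 B:9>0 C:3>0)
P2 drop R (P beats it: A:7>5 B:9>1 C:3>0)
P2 drop T (P beats it: A:7>2 B:9>8 C:3>2)
P1 drop A (C beats it: P:7>6 S:10>7)
P1→{B,C} P2→{P,S}

Survivors P1:{B,C} P2:{P,S}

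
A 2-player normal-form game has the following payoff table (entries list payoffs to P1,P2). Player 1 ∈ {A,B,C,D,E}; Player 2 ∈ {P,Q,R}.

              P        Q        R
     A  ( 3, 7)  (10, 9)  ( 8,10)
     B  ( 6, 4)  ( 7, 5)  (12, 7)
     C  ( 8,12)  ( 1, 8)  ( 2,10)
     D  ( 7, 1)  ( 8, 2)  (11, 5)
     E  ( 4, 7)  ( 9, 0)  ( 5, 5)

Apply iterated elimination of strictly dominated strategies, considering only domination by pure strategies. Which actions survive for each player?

P2 drop Q (R beats it: A:10>9 B:7>5 C:10>8 D:5>2 E:5>0)
P1 drop A (B beats it: P:6>3 R:12>8)
P1 drop E (B beats it: P:6>4 R:12>5)
P1→{B,C,D} P2→{P,R}

Remaining: P1:{B,C,D} P2:{P,R}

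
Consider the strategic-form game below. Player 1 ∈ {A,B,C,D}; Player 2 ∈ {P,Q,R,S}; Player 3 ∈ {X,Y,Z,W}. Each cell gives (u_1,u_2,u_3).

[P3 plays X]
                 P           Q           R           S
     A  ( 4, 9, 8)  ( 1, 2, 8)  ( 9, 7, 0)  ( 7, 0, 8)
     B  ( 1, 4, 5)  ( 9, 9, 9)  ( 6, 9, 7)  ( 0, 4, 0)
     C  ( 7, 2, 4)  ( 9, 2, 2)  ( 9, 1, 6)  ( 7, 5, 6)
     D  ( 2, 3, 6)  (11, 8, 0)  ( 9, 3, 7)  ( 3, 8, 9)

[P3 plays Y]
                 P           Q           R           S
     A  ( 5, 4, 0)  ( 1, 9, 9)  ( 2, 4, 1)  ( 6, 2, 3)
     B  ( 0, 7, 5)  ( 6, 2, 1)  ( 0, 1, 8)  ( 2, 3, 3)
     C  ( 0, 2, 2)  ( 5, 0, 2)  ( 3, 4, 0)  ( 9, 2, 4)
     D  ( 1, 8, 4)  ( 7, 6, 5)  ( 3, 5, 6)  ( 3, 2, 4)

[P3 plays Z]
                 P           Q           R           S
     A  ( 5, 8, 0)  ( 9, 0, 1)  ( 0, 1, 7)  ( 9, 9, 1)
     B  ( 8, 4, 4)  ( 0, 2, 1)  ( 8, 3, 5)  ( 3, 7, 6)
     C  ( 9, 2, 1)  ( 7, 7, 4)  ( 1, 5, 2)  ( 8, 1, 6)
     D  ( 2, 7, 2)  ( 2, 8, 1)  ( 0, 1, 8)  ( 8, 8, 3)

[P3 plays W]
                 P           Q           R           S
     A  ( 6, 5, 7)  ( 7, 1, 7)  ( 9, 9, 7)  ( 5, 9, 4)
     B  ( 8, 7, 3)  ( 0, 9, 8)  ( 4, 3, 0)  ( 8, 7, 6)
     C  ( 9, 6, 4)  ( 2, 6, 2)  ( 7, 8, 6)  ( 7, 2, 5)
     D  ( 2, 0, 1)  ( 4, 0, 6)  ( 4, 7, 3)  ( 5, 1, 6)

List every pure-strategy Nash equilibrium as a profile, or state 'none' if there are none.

(A,P,X): not NE [P1→C gives 7>4]
(A,P,Y): not NE [P2→Q gives 9>4; P3→X gives 8>0]
(A,P,Z): not NE [P1→C gives 9>5; P2→S gives 9>8; P3→X gives 8>0]
(A,P,W): not NE [P1→C gives 9>6; P2→S gives 9>5; P3→X gives 8>7]
(A,Q,X): not NE [P1→D gives 11>1; P2→P gives 9>2; P3→Y gives 9>8]
(A,Q,Y): not NE [P1→D gives 7>1]
(A,Q,Z): not NE [P2→S gives 9>0; P3→Y gives 9>1]
(A,Q,W): not NE [P2→S gives 9>1; P3→Y gives 9>7]
(A,R,X): not NE [P2→P gives 9>7; P3→W gives 7>0]
(A,R,Y): not NE [P1→D gives 3>2; P2→Q gives 9>4; P3→W gives 7>1]
(A,R,Z): not NE [P1→B gives 8>0; P2→S gives 9>1]
(A,R,W): NE
(A,S,X): not NE [P2→P gives 9>0]
(A,S,Y): not NE [P1→C gives 9>6; P2→Q gives 9>2; P3→X gives 8>3]
(A,S,Z): not NE [P3→X gives 8>1]
(A,S,W): not NE [P1→B gives 8>5; P3→X gives 8>4]
(B,P,X): not NE [P1→C gives 7>1; P2→R gives 9>4]
(B,P,Y): not NE [P1→A gives 5>0]
(B,P,Z): not NE [P1→C gives 9>8; P2→S gives 7>4; P3→Y gives 5>4]
(B,P,W): not NE [P1→C gives 9>8; P2→Q gives 9>7; P3→Y gives 5>3]
(B,Q,X): not NE [P1→D gives 11>9]
(B,Q,Y): not NE [P1→D gives 7>6; P2→P gives 7>2; P3→X gives 9>1]
(B,Q,Z): not NE [P1→A gives 9>0; P2→S gives 7>2; P3→X gives 9>1]
(B,Q,W): not NE [P1→A gives 7>0; P3→X gives 9>8]
(B,R,X): not NE [P1→D gives 9>6; P3→Y gives 8>7]
(B,R,Y): not NE [P1→D gives 3>0; P2→P gives 7>1]
(B,R,Z): not NE [P2→S gives 7>3; P3→Y gives 8>5]
(B,R,W): not NE [P1→A gives 9>4; P2→Q gives 9>3; P3→Y gives 8>0]
(B,S,X): not NE [P1→C gives 7>0; P2→R gives 9>4; P3→W gives 6>0]
(B,S,Y): not NE [P1→C gives 9>2; P2→P gives 7>3; P3→W gives 6>3]
(B,S,Z): not NE [P1→A gives 9>3]
(B,S,W): not NE [P2→Q gives 9>7]
(C,P,X): not NE [P2→S gives 5>2]
(C,P,Y): not NE [P1→A gives 5>0; P2→R gives 4>2; P3→W gives 4>2]
(C,P,Z): not NE [P2→Q gives 7>2; P3→W gives 4>1]
(C,P,W): not NE [P2→R gives 8>6]
(C,Q,X): not NE [P1→D gives 11>9; P2→S gives 5>2; P3→Z gives 4>2]
(C,Q,Y): not NE [P1→D gives 7>5; P2→R gives 4>0; P3→Z gives 4>2]
(C,Q,Z): not NE [P1→A gives 9>7]
(C,Q,W): not NE [P1→A gives 7>2; P2→R gives 8>6; P3→Z gives 4>2]
(C,R,X): not NE [P2→S gives 5>1]
(C,R,Y): not NE [P3→W gives 6>0]
(C,R,Z): not NE [P1→B gives 8>1; P2→Q gives 7>5; P3→W gives 6>2]
(C,R,W): not NE [P1→A gives 9>7]
(C,S,X): NE
(C,S,Y): not NE [P2→R gives 4>2; P3→Z gives 6>4]
(C,S,Z): not NE [P1→A gives 9>8; P2→Q gives 7>1]
(C,S,W): not NE [P1→B gives 8>7; P2→R gives 8>2; P3→Z gives 6>5]
(D,P,X): not NE [P1→C gives 7>2; P2→S gives 8>3]
(D,P,Y): not NE [P1→A gives 5>1; P3→X gives 6>4]
(D,P,Z): not NE [P1→C gives 9>2; P2→S gives 8>7; P3→X gives 6>2]
(D,P,W): not NE [P1→C gives 9>2; P2→R gives 7>0; P3→X gives 6>1]
(D,Q,X): not NE [P3→W gives 6>0]
(D,Q,Y): not NE [P2→P gives 8>6; P3→W gives 6>5]
(D,Q,Z): not NE [P1→A gives 9>2; P3→W gives 6>1]
(D,Q,W): not NE [P1→A gives 7>4; P2→R gives 7>0]
(D,R,X): not NE [P2→S gives 8>3; P3→Z gives 8>7]
(D,R,Y): not NE [P2→P gives 8>5; P3→Z gives 8>6]
(D,R,Z): not NE [P1→B gives 8>0; P2→S gives 8>1]
(D,R,W): not NE [P1→A gives 9>4; P3→Z gives 8>3]
(D,S,X): not NE [P1→C gives 7>3]
(D,S,Y): not NE [P1→C gives 9>3; P2→P gives 8>2; P3→X gives 9>4]
(D,S,Z): not NE [P1→A gives 9>8; P3→X gives 9>3]
(D,S,W): not NE [P1→B gives 8>5; P2→R gives 7>1; P3→X gives 9>6]

NE set: (A,R,W), (C,S,X)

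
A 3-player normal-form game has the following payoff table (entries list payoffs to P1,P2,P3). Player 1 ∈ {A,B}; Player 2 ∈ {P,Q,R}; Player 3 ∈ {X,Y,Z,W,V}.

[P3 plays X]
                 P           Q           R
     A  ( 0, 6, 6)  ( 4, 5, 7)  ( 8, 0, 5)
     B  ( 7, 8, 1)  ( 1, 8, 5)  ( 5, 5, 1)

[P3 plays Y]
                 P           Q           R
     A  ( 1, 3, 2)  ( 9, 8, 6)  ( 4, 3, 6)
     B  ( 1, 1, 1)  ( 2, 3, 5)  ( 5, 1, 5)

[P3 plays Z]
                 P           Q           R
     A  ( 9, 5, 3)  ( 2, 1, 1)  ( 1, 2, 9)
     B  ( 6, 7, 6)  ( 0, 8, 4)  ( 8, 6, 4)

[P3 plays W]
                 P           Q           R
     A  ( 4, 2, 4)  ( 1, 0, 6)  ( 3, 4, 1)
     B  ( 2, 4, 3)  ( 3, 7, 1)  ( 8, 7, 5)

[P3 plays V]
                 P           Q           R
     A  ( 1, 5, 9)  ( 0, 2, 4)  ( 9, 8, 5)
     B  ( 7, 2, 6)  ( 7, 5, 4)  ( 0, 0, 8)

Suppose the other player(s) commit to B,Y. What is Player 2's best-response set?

u_2(P vs B,Y) = 1
u_2(Q vs B,Y) = 3
u_2(R vs B,Y) = 1
max payoff 3 at {Q}

argmax u_2 = {Q}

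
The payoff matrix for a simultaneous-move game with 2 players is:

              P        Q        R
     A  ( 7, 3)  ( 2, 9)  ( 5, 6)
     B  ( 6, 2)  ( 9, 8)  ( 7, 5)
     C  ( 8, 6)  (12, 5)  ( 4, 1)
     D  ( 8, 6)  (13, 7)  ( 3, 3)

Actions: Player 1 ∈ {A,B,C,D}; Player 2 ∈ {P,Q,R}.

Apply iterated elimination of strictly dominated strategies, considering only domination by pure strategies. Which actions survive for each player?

P2 drop R (Q beats it: A:9>6 B:8>5 C:5>1 D:7>3)
P1 drop A (C beats it: P:8>7 Q:12>2)
P1 drop B (C beats it: P:8>6 Q:12>9)
P1→{C,D} P2→{P,Q}

IESDS → P1:{C,D} P2:{P,Q}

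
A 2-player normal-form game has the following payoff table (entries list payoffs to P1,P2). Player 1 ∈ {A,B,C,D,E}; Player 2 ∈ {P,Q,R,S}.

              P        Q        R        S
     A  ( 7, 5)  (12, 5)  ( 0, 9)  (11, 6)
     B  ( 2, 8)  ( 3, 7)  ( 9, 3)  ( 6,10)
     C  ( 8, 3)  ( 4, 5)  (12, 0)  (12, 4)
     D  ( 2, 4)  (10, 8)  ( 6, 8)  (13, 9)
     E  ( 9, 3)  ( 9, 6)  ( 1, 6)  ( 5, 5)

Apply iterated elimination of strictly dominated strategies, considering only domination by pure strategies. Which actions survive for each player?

P1 drop B (C beats it: P:8>2 Q:4>3 R:12>9 S:12>6)
P2 drop P (S beats it: A:6>5 C:4>3 D:9>4 E:5>3)
P1 drop E (D beats it: Q:10>9 R:6>1 S:13>5)
P1→{A,C,D} P2→{Q,R,S}

Survivors P1:{A,C,D} P2:{Q,R,S}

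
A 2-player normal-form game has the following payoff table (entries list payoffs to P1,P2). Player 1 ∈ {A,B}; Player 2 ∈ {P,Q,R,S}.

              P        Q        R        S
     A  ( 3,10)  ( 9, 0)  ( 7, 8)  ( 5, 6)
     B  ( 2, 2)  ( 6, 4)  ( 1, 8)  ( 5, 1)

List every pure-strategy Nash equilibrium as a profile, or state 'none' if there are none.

Nash profiles: (A,P)

(A,P): NE
(A,Q): not NE [P2→P gives 10>0]
(A,R): not NE [P2→P gives 10>8]
(A,S): not NE [P2→P gives 10>6]
(B,P): not NE [P1→A gives 3>2; P2→R gives 8>2]
(B,Q): not NE [P1→A gives 9>6; P2→R gives 8>4]
(B,R): not NE [P1→A gives 7>1]
(B,S): not NE [P2→R gives 8>1]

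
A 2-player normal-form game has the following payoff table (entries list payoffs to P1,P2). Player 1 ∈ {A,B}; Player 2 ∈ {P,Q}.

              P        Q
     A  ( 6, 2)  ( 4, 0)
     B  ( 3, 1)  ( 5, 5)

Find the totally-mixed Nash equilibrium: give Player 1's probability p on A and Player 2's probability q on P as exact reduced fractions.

P1 indiff ⇒ q·6+(1-q)·4 = q·3+(1-q)·5 ⇒ q(3) = (1-q)(1) ⇒ q = 1/4
P2 indiff ⇒ p·2+(1-p)·1 = p·0+(1-p)·5 ⇒ p(2) = (1-p)(4) ⇒ p = 2/3

P1 mixes 2/3 on A; P2 mixes 1/4 on P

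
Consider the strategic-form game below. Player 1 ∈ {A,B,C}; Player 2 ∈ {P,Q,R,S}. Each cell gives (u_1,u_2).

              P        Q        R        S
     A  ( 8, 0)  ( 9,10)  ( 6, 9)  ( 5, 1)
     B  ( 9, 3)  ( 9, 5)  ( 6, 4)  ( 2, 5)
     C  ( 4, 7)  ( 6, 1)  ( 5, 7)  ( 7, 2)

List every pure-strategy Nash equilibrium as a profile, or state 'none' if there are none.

Nash profiles: (A,Q), (B,Q)

(A,P): not NE [P1→B gives 9>8; P2→Q gives 10>0]
(A,Q): NE
(A,R): not NE [P2→Q gives 10>9]
(A,S): not NE [P1→C gives 7>5; P2→Q gives 10>1]
(B,P): not NE [P2→S gives 5>3]
(B,Q): NE
(B,R): not NE [P2→S gives 5>4]
(B,S): not NE [P1→C gives 7>2]
(C,P): not NE [P1→B gives 9>4]
(C,Q): not NE [P1→B gives 9>6; P2→R gives 7>1]
(C,R): not NE [P1→B gives 6>5]
(C,S): not NE [P2→R gives 7>2]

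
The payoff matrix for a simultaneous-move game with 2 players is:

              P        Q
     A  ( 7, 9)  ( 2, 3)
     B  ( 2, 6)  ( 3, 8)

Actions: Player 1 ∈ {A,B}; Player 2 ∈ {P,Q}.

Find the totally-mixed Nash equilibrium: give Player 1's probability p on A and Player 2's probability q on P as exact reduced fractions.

P1 indiff ⇒ q·7+(1-q)·2 = q·2+(1-q)·3 ⇒ q(5) = (1-q)(1) ⇒ q = 1/6
P2 indiff ⇒ p·9+(1-p)·6 = p·3+(1-p)·8 ⇒ p(6) = (1-p)(2) ⇒ p = 1/4

P1 mixes 1/4 on A; P2 mixes 1/6 on P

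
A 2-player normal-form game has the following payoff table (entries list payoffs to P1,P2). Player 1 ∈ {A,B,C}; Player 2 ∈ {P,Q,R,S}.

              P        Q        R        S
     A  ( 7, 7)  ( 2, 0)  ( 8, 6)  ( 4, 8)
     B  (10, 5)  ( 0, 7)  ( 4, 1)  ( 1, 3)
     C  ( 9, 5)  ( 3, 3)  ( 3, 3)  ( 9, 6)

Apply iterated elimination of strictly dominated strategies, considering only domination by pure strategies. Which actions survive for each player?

Remaining: P1:{B,C} P2:{P,Q,S}

P2 drop R (P beats it: A:7>6 B:5>1 C:5>3)
P1 drop A (C beats it: P:9>7 Q:3>2 S:9>4)
P1→{B,C} P2→{P,Q,S}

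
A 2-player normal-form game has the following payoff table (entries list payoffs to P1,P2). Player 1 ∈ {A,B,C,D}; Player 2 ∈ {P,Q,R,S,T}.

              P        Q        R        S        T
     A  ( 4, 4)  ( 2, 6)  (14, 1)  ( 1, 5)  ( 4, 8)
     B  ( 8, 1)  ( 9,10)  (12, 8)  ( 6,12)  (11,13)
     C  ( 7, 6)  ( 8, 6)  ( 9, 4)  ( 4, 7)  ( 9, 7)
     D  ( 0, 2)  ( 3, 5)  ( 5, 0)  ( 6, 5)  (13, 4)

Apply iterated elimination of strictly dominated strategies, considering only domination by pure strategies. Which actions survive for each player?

Survivors P1:{B,D} P2:{Q,S,T}

P1 drop C (B beats it: P:8>7 Q:9>8 R:12>9 S:6>4 T:11>9)
P2 drop P (Q beats it: A:6>4 B:10>1 D:5>2)
P2 drop R (Q beats it: A:6>1 B:10>8 D:5>0)
P1 drop A (B beats it: Q:9>2 S:6>1 T:11>4)
P1→{B,D} P2→{Q,S,T}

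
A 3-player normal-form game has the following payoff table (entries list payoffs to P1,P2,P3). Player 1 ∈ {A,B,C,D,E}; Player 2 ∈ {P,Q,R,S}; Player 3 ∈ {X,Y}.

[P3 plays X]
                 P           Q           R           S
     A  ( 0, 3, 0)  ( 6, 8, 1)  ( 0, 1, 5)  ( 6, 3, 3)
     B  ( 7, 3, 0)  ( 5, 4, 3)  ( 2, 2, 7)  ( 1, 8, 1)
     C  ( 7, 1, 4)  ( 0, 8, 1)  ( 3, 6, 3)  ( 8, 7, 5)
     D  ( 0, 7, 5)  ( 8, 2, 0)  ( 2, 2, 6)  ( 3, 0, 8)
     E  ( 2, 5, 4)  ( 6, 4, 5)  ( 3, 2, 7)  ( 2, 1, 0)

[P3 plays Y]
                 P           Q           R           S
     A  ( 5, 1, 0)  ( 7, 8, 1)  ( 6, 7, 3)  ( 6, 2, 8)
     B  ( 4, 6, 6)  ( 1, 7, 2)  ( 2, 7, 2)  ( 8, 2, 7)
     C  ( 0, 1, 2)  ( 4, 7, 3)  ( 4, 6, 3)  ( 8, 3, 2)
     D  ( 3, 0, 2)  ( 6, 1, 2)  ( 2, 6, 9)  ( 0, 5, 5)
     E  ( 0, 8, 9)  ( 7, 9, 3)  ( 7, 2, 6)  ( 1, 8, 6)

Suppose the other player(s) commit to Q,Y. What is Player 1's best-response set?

u_1(A vs Q,Y) = 7
u_1(B vs Q,Y) = 1
u_1(C vs Q,Y) = 4
u_1(D vs Q,Y) = 6
u_1(E vs Q,Y) = 7
max payoff 7 at {A,E}

P1 best: {A,E}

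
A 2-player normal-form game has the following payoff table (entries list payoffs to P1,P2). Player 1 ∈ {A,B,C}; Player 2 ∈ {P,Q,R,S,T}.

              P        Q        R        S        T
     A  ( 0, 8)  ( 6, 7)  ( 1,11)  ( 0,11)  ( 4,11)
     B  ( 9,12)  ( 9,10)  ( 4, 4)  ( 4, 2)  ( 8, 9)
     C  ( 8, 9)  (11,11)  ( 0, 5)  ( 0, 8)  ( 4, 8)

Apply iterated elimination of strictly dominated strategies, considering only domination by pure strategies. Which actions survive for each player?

Survivors P1:{B,C} P2:{P,Q}

P1 drop A (B beats it: P:9>0 Q:9>6 R:4>1 S:4>0 T:8>4)
P2 drop R (P beats it: B:12>4 C:9>5)
P2 drop S (P beats it: B:12>2 C:9>8)
P2 drop T (P beats it: B:12>9 C:9>8)
P1→{B,C} P2→{P,Q}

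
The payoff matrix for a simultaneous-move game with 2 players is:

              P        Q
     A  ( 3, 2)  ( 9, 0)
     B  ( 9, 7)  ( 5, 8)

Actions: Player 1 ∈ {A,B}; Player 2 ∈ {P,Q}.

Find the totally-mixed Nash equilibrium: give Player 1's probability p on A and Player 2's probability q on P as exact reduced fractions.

P1 indiff ⇒ q·3+(1-q)·9 = q·9+(1-q)·5 ⇒ q(-6) = (1-q)(-4) ⇒ q = 2/5
P2 indiff ⇒ p·2+(1-p)·7 = p·0+(1-p)·8 ⇒ p(2) = (1-p)(1) ⇒ p = 1/3

P1 mixes 1/3 on A; P2 mixes 2/5 on P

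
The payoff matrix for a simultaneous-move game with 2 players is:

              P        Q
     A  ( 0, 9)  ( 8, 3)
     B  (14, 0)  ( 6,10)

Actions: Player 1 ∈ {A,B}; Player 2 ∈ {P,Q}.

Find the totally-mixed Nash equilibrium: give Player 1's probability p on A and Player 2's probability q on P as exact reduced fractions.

p=5/8, q=1/8

P1 indiff ⇒ q·0+(1-q)·8 = q·14+(1-q)·6 ⇒ q(-14) = (1-q)(-2) ⇒ q = 1/8
P2 indiff ⇒ p·9+(1-p)·0 = p·3+(1-p)·10 ⇒ p(6) = (1-p)(10) ⇒ p = 5/8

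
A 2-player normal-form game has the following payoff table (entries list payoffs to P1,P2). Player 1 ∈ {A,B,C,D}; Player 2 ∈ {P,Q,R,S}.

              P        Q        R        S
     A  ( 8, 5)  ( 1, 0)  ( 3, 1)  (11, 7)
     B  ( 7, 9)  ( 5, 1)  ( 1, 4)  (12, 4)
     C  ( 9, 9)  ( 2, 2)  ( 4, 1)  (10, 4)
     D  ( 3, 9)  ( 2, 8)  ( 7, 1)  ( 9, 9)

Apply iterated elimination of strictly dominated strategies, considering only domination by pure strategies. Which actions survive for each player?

P2 drop Q (P beats it: A:5>0 B:9>1 C:9>2 D:9>8)
P2 drop R (P beats it: A:5>1 B:9>4 C:9>1 D:9>1)
P1 drop D (A beats it: P:8>3 S:11>9)
P1→{A,B,C} P2→{P,S}

Survivors P1:{A,B,C} P2:{P,S}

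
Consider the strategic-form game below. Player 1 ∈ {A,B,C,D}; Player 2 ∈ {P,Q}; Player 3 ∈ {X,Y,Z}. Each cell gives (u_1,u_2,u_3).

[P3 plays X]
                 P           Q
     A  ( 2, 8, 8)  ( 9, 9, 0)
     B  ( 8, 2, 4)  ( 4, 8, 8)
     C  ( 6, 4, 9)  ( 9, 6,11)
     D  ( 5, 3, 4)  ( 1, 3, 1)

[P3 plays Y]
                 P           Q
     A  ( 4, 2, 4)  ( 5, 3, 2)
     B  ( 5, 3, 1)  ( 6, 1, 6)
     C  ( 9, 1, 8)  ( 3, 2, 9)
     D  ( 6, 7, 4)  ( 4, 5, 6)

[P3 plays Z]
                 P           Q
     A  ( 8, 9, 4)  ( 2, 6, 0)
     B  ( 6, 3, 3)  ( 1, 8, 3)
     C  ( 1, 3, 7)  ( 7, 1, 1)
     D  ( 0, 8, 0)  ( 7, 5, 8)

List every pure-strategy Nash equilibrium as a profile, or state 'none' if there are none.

(A,P,X): not NE [P1→B gives 8>2; P2→Q gives 9>8]
(A,P,Y): not NE [P1→C gives 9>4; P2→Q gives 3>2; P3→X gives 8>4]
(A,P,Z): not NE [P3→X gives 8>4]
(A,Q,X): not NE [P3→Y gives 2>0]
(A,Q,Y): not NE [P1→B gives 6>5]
(A,Q,Z): not NE [P1→D gives 7>2; P2→P gives 9>6; P3→Y gives 2>0]
(B,P,X): not NE [P2→Q gives 8>2]
(B,P,Y): not NE [P1→C gives 9>5; P3→X gives 4>1]
(B,P,Z): not NE [P1→A gives 8>6; P2→Q gives 8>3; P3→X gives 4>3]
(B,Q,X): not NE [P1→C gives 9>4]
(B,Q,Y): not NE [P2→P gives 3>1; P3→X gives 8>6]
(B,Q,Z): not NE [P1→D gives 7>1; P3→X gives 8>3]
(C,P,X): not NE [P1→B gives 8>6; P2→Q gives 6>4]
(C,P,Y): not NE [P2→Q gives 2>1; P3→X gives 9>8]
(C,P,Z): not NE [P1→A gives 8>1; P3→X gives 9>7]
(C,Q,X): NE
(C,Q,Y): not NE [P1→B gives 6>3; P3→X gives 11>9]
(C,Q,Z): not NE [P2→P gives 3>1; P3→X gives 11>1]
(D,P,X): not NE [P1→B gives 8>5]
(D,P,Y): not NE [P1→C gives 9>6]
(D,P,Z): not NE [P1→A gives 8>0; P3→Y gives 4>0]
(D,Q,X): not NE [P1→C gives 9>1; P3→Z gives 8>1]
(D,Q,Y): not NE [P1→B gives 6>4; P2→P gives 7>5; P3→Z gives 8>6]
(D,Q,Z): not NE [P2→P gives 8>5]

NE set: (C,Q,X)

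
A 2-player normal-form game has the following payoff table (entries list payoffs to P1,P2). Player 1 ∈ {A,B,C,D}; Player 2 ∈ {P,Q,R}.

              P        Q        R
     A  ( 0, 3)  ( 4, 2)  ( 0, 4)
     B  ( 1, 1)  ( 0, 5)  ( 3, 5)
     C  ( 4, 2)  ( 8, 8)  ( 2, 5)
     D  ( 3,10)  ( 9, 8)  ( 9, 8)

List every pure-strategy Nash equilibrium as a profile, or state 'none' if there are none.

(A,P): not NE [P1→C gives 4>0; P2→R gives 4>3]
(A,Q): not NE [P1→D gives 9>4; P2→R gives 4>2]
(A,R): not NE [P1→D gives 9>0]
(B,P): not NE [P1→C gives 4>1; P2→R gives 5>1]
(B,Q): not NE [P1→D gives 9>0]
(B,R): not NE [P1→D gives 9>3]
(C,P): not NE [P2→Q gives 8>2]
(C,Q): not NE [P1→D gives 9>8]
(C,R): not NE [P1→D gives 9>2; P2→Q gives 8>5]
(D,P): not NE [P1→C gives 4>3]
(D,Q): not NE [P2→P gives 10>8]
(D,R): not NE [P2→P gives 10>8]

PSNE: ∅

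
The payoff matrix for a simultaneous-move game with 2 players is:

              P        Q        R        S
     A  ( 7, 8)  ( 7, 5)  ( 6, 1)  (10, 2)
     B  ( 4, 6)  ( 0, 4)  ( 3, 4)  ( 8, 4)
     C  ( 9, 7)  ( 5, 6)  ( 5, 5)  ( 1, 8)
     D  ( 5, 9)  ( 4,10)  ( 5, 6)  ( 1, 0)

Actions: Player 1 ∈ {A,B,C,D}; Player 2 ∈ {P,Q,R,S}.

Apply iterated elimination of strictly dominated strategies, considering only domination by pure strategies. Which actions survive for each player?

P1 drop B (A beats it: P:7>4 Q:7>0 R:6>3 S:10>8)
P1 drop D (A beats it: P:7>5 Q:7>4 R:6>5 S:10>1)
P2 drop Q (P beats it: A:8>5 C:7>6)
P2 drop R (P beats it: A:8>1 C:7>5)
P1→{A,C} P2→{P,S}

IESDS → P1:{A,C} P2:{P,S}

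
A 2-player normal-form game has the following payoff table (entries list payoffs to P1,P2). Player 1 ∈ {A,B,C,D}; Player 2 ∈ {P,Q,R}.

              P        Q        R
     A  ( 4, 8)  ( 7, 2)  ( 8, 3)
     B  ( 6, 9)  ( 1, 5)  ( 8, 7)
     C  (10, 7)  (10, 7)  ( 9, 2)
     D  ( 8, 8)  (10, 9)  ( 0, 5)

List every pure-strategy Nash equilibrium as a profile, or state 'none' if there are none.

PSNE = {(C,P), (C,Q), (D,Q)}

(A,P): not NE [P1→C gives 10>4]
(A,Q): not NE [P1→D gives 10>7; P2→P gives 8>2]
(A,R): not NE [P1→C gives 9>8; P2→P gives 8>3]
(B,P): not NE [P1→C gives 10>6]
(B,Q): not NE [P1→D gives 10>1; P2→P gives 9>5]
(B,R): not NE [P1→C gives 9>8; P2→P gives 9>7]
(C,P): NE
(C,Q): NE
(C,R): not NE [P2→Q gives 7>2]
(D,P): not NE [P1→C gives 10>8; P2→Q gives 9>8]
(D,Q): NE
(D,R): not NE [P1→C gives 9>0; P2→Q gives 9>5]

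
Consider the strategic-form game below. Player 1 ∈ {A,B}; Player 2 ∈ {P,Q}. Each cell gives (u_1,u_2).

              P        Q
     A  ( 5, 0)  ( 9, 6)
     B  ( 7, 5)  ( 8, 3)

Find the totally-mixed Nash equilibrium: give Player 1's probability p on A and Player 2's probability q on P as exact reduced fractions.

P1 indiff ⇒ q·5+(1-q)·9 = q·7+(1-q)·8 ⇒ q(-2) = (1-q)(-1) ⇒ q = 1/3
P2 indiff ⇒ p·0+(1-p)·5 = p·6+(1-p)·3 ⇒ p(-6) = (1-p)(-2) ⇒ p = 1/4

p=1/4, q=1/3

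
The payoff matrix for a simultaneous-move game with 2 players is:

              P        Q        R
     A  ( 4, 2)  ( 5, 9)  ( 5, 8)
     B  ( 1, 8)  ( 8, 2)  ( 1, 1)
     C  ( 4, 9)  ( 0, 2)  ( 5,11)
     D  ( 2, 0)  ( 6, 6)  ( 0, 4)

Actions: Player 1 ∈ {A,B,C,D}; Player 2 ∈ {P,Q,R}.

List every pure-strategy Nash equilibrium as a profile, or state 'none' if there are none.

(A,P): not NE [P2→Q gives 9>2]
(A,Q): not NE [P1→B gives 8>5]
(A,R): not NE [P2→Q gives 9>8]
(B,P): not NE [P1→C gives 4>1]
(B,Q): not NE [P2→P gives 8>2]
(B,R): not NE [P1→C gives 5>1; P2→P gives 8>1]
(C,P): not NE [P2→R gives 11>9]
(C,Q): not NE [P1→B gives 8>0; P2→R gives 11>2]
(C,R): NE
(D,P): not NE [P1→C gives 4>2; P2→Q gives 6>0]
(D,Q): not NE [P1→B gives 8>6]
(D,R): not NE [P1→C gives 5>0; P2→Q gives 6>4]

Nash profiles: (C,R)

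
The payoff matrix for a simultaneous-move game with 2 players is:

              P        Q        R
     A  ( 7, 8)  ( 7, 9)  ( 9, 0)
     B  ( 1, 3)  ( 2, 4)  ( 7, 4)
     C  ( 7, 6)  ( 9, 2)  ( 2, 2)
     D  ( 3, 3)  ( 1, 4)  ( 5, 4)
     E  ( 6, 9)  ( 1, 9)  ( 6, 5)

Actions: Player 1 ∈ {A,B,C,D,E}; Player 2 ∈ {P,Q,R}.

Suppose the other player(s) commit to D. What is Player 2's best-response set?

BR_2 = {Q,R}

u_2(P vs D) = 3
u_2(Q vs D) = 4
u_2(R vs D) = 4
max payoff 4 at {Q,R}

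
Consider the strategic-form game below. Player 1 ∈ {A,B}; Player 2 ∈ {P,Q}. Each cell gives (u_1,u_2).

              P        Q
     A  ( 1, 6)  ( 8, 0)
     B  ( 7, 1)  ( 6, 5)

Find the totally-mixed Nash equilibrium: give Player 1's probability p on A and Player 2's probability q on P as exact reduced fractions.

(p,q) = (2/5, 1/4)

P1 indiff ⇒ q·1+(1-q)·8 = q·7+(1-q)·6 ⇒ q(-6) = (1-q)(-2) ⇒ q = 1/4
P2 indiff ⇒ p·6+(1-p)·1 = p·0+(1-p)·5 ⇒ p(6) = (1-p)(4) ⇒ p = 2/5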